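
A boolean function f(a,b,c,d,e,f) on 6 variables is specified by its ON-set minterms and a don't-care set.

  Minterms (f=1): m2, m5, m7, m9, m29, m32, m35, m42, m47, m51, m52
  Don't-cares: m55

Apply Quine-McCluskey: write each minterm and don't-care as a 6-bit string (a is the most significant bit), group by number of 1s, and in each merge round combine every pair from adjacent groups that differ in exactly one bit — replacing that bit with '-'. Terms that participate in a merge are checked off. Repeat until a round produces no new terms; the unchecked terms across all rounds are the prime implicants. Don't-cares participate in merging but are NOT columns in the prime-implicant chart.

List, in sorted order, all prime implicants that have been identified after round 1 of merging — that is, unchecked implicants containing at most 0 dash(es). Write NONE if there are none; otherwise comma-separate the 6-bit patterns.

Round 0: 000010 000101✓ 000111✓ 001001 011101 100000 100011✓ 101010 101111 110011✓ 110100 110111✓
Round 1: 0001-1 1-0011 110-11
PIs = {000010, 0001-1, 001001, 011101, 1-0011, 100000, 101010, 101111, 110-11, 110100}

000010, 001001, 011101, 100000, 101010, 101111, 110100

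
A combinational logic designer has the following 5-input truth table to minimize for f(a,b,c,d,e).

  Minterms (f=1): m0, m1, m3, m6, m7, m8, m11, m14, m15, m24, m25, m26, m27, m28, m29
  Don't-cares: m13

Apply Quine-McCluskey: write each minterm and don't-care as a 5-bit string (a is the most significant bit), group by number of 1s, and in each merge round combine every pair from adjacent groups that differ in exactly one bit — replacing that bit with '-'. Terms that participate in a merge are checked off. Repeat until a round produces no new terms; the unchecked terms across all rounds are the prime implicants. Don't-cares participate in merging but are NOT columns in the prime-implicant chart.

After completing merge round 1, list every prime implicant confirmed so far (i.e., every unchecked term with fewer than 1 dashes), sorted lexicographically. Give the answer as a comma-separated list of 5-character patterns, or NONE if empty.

NONE

Round 0: 00000✓ 00001✓ 00011✓ 00110✓ 00111✓ 01000✓ 01011✓ 01101✓ 01110✓ 01111✓ 11000✓ 11001✓ 11010✓ 11011✓ 11100✓ 11101✓
Round 1: -1000 -1011 -1101 0-000 0-011✓ 0-110✓ 0-111✓ 00-11✓ 000-1 0000- 0011-✓ 01-11✓ 011-1 0111-✓ 11-00✓ 11-01✓ 110-0✓ 110-1✓ 1100-✓ 1101-✓ 1110-✓
Round 2: 0--11 0-11- 11-0- 110--
PIs = {-1000, -1011, -1101, 0--11, 0-000, 0-11-, 000-1, 0000-, 011-1, 11-0-, 110--}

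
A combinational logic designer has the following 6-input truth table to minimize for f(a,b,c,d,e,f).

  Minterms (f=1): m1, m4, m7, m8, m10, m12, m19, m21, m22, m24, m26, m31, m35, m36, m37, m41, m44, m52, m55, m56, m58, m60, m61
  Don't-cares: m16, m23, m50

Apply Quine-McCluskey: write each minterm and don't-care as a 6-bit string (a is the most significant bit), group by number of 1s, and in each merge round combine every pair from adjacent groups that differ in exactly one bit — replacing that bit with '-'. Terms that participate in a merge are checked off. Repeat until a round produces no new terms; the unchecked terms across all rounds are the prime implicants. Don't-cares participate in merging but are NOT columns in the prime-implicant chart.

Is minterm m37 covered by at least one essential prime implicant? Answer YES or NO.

size-2^0 implicants → 000001  000100(✓)  000111(✓)  001000(✓)  001010(✓)  001100(✓)  010000(✓)  010011(✓)  010101(✓)  010110(✓)  010111(✓)  011000(✓)  011010(✓)  011111(✓)  100011  100100(✓)  100101(✓)  101001  101100(✓)  110010(✓)  110100(✓)  110111(✓)  111000(✓)  111010(✓)  111100(✓)  111101(✓)
size-2^1 implicants → -00100(✓)  -01100(✓)  -10111  -11000(✓)  -11010(✓)  0-0111  0-1000(✓)  0-1010(✓)  00-100(✓)  001-00  0010-0(✓)  01-000  01-111  010-11  0101-1  01011-  0110-0(✓)  1-0100(✓)  1-1100(✓)  10-100(✓)  10010-  11-010  11-100(✓)  111-00  1110-0(✓)  11110-
size-2^2 implicants → -0-100  -110-0  0-10-0  1--100
Unchecked terms (primes): -0-100, -10111, -110-0, 0-0111, 0-10-0, 000001, 001-00, 01-000, 01-111, 010-11, 0101-1, 01011-, 1--100, 100011, 10010-, 101001, 11-010, 111-00, 11110-
Minterm coverage:
  m1 ⊆ 000001 [E]
  m4 ⊆ -0-100 [E]
  m7 ⊆ 0-0111 [E]
  m8 ⊆ 0-10-0,001-00
  m10 ⊆ 0-10-0 [E]
  m12 ⊆ -0-100,001-00
  m19 ⊆ 010-11 [E]
  m21 ⊆ 0101-1 [E]
  m22 ⊆ 01011- [E]
  m24 ⊆ -110-0,0-10-0,01-000
  m26 ⊆ -110-0,0-10-0
  m31 ⊆ 01-111 [E]
  m35 ⊆ 100011 [E]
  m36 ⊆ -0-100,1--100,10010-
  m37 ⊆ 10010- [E]
  m41 ⊆ 101001 [E]
  m44 ⊆ -0-100,1--100
  m52 ⊆ 1--100 [E]
  m55 ⊆ -10111 [E]
  m56 ⊆ -110-0,111-00
  m58 ⊆ -110-0,11-010
  m60 ⊆ 1--100,111-00,11110-
  m61 ⊆ 11110- [E]
E = {-0-100, -10111, 0-0111, 0-10-0, 000001, 01-111, 010-11, 0101-1, 01011-, 1--100, 100011, 10010-, 101001, 11110-}

YES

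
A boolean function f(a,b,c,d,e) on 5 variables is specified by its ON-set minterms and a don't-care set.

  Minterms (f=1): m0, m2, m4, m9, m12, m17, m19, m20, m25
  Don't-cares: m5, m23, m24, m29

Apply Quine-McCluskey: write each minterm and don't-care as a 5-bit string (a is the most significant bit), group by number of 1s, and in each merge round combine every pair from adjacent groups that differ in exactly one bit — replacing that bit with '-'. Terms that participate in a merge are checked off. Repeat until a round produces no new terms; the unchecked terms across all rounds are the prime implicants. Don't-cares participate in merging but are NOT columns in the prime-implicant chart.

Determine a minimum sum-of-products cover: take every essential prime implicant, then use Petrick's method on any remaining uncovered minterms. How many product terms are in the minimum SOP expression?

Round 0: 00000✓ 00010✓ 00100✓ 00101✓ 01001✓ 01100✓ 10001✓ 10011✓ 10100✓ 10111✓ 11000✓ 11001✓ 11101✓
Round 1: -0100 -1001 0-100 00-00 000-0 0010- 1-001 10-11 100-1 11-01 1100-
PIs = {-0100, -1001, 0-100, 00-00, 000-0, 0010-, 1-001, 10-11, 100-1, 11-01, 1100-}
Coverage chart:
  m0: 00-00,000-0
  m2: 000-0 ←essential
  m4: -0100,0-100,00-00,0010-
  m9: -1001 ←essential
  m12: 0-100 ←essential
  m17: 1-001,100-1
  m19: 10-11,100-1
  m20: -0100 ←essential
  m25: -1001,1-001,11-01,1100-
Essential: -0100, -1001, 0-100, 000-0
Petrick residual → 100-1
Min cover (5 terms): b'cd'e' + bc'd'e + a'cd'e' + a'b'c'e' + ab'c'e

5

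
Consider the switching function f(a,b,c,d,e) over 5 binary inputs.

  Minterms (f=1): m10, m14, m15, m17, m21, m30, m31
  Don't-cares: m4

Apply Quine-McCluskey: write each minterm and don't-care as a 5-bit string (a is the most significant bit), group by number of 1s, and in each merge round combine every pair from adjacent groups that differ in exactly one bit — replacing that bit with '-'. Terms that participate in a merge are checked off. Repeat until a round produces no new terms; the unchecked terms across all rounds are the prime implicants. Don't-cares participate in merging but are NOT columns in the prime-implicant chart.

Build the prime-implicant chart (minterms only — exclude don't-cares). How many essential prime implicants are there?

3

Round 0: 00100 01010✓ 01110✓ 01111✓ 10001✓ 10101✓ 11110✓ 11111✓
Round 1: -1110✓ -1111✓ 01-10 0111-✓ 10-01 1111-✓
Round 2: -111-
PIs = {-111-, 00100, 01-10, 10-01}
Coverage chart:
  m10: 01-10 ←essential
  m14: -111-,01-10
  m15: -111- ←essential
  m17: 10-01 ←essential
  m21: 10-01 ←essential
  m30: -111- ←essential
  m31: -111- ←essential
Essential: -111-, 01-10, 10-01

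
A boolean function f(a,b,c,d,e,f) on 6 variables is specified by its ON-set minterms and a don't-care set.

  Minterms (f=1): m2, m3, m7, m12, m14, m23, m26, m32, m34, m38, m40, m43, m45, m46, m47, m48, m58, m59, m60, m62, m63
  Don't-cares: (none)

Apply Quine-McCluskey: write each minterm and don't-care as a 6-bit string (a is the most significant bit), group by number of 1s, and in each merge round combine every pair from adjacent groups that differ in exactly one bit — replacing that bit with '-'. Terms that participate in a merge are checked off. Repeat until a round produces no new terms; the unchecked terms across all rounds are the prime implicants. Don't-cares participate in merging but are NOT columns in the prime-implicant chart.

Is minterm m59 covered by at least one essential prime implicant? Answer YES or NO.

[col 0] 000010*, 000011*, 000111*, 001100*, 001110*, 010111*, 011010*, 100000*, 100010*, 100110*, 101000*, 101011*, 101101*, 101110*, 101111*, 110000*, 111010*, 111011*, 111100*, 111110*, 111111*
[col 1] -00010, -01110, -11010, 0-0111, 000-11, 00001-, 0011-0, 1-0000, 1-1011*, 1-1110*, 1-1111*, 10-000, 10-110, 100-10, 1000-0, 101-11*, 1011-1, 10111-*, 111-10*, 111-11*, 11101-*, 1111-0, 11111-*
[col 2] 1-1-11, 1-111-, 111-1-
Prime implicants: -00010, -01110, -11010, 0-0111, 000-11, 00001-, 0011-0, 1-0000, 1-1-11, 1-111-, 10-000, 10-110, 100-10, 1000-0, 1011-1, 111-1-, 1111-0
PI chart (minterm → PIs covering it):
  2 | -00010,00001-
  3 | 000-11,00001-
  7 | 0-0111,000-11
  12 | 0011-0  (sole → essential)
  14 | -01110,0011-0
  23 | 0-0111  (sole → essential)
  26 | -11010  (sole → essential)
  32 | 1-0000,10-000,1000-0
  34 | -00010,100-10,1000-0
  38 | 10-110,100-10
  40 | 10-000  (sole → essential)
  43 | 1-1-11  (sole → essential)
  45 | 1011-1  (sole → essential)
  46 | -01110,1-111-,10-110
  47 | 1-1-11,1-111-,1011-1
  48 | 1-0000  (sole → essential)
  58 | -11010,111-1-
  59 | 1-1-11,111-1-
  60 | 1111-0  (sole → essential)
  62 | 1-111-,111-1-,1111-0
  63 | 1-1-11,1-111-,111-1-
Essential prime implicants: -11010, 0-0111, 0011-0, 1-0000, 1-1-11, 10-000, 1011-1, 1111-0

YES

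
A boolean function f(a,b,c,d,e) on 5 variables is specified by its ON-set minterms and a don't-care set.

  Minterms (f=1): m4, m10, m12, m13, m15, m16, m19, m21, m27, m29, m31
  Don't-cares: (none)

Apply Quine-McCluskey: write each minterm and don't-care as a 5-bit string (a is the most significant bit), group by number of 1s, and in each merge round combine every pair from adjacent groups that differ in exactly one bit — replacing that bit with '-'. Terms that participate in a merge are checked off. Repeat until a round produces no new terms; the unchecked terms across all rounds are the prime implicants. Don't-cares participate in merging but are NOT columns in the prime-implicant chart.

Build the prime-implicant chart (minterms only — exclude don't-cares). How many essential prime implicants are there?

6

Round 0: 00100✓ 01010 01100✓ 01101✓ 01111✓ 10000 10011✓ 10101✓ 11011✓ 11101✓ 11111✓
Round 1: -1101✓ -1111✓ 0-100 011-1✓ 0110- 1-011 1-101 11-11 111-1✓
Round 2: -11-1
PIs = {-11-1, 0-100, 01010, 0110-, 1-011, 1-101, 10000, 11-11}
Coverage chart:
  m4: 0-100 ←essential
  m10: 01010 ←essential
  m12: 0-100,0110-
  m13: -11-1,0110-
  m15: -11-1 ←essential
  m16: 10000 ←essential
  m19: 1-011 ←essential
  m21: 1-101 ←essential
  m27: 1-011,11-11
  m29: -11-1,1-101
  m31: -11-1,11-11
Essential: -11-1, 0-100, 01010, 1-011, 1-101, 10000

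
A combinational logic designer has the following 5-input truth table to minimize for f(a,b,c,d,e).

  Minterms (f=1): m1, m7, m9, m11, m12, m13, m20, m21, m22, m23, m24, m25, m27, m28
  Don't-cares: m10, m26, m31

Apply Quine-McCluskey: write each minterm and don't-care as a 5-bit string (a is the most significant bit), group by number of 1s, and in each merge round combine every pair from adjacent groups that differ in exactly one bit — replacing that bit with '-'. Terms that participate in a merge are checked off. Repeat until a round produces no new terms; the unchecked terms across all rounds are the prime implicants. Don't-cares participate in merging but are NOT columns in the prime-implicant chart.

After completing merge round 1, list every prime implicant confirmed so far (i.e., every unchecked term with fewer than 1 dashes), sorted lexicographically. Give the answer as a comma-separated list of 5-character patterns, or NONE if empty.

NONE

[col 0] 00001*, 00111*, 01001*, 01010*, 01011*, 01100*, 01101*, 10100*, 10101*, 10110*, 10111*, 11000*, 11001*, 11010*, 11011*, 11100*, 11111*
[col 1] -0111, -1001*, -1010*, -1011*, -1100, 0-001, 01-01, 010-1*, 0101-*, 0110-, 1-100, 1-111, 101-0*, 101-1*, 1010-*, 1011-*, 11-00, 11-11, 110-0*, 110-1*, 1100-*, 1101-*
[col 2] -10-1, -101-, 101--, 110--
Prime implicants: -0111, -10-1, -101-, -1100, 0-001, 01-01, 0110-, 1-100, 1-111, 101--, 11-00, 11-11, 110--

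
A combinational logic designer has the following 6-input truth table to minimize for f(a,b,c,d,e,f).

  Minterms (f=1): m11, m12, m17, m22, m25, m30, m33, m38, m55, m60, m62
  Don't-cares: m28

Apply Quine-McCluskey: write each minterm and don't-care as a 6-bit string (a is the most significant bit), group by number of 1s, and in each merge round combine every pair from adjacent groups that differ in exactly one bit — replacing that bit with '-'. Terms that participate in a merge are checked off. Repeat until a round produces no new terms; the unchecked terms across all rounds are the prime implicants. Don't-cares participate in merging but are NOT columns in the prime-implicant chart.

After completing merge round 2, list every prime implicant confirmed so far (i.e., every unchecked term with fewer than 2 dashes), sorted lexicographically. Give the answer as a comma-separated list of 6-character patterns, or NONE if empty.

Round 0: 001011 001100✓ 010001✓ 010110✓ 011001✓ 011100✓ 011110✓ 100001 100110 110111 111100✓ 111110✓
Round 1: -11100✓ -11110✓ 0-1100 01-001 01-110 0111-0✓ 1111-0✓
Round 2: -111-0
PIs = {-111-0, 0-1100, 001011, 01-001, 01-110, 100001, 100110, 110111}

0-1100, 001011, 01-001, 01-110, 100001, 100110, 110111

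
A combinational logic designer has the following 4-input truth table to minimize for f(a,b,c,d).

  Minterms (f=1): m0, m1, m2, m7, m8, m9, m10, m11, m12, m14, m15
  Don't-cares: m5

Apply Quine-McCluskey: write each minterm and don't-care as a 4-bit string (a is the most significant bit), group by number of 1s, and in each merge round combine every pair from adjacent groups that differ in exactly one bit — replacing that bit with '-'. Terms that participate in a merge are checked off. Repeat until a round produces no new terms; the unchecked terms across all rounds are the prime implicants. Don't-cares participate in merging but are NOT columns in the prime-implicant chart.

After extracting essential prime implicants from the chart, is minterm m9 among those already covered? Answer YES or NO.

size-2^0 implicants → 0000(✓)  0001(✓)  0010(✓)  0101(✓)  0111(✓)  1000(✓)  1001(✓)  1010(✓)  1011(✓)  1100(✓)  1110(✓)  1111(✓)
size-2^1 implicants → -000(✓)  -001(✓)  -010(✓)  -111  0-01  00-0(✓)  000-(✓)  01-1  1-00(✓)  1-10(✓)  1-11(✓)  10-0(✓)  10-1(✓)  100-(✓)  101-(✓)  11-0(✓)  111-(✓)
size-2^2 implicants → -0-0  -00-  1--0  1-1-  10--
Unchecked terms (primes): -0-0, -00-, -111, 0-01, 01-1, 1--0, 1-1-, 10--
Minterm coverage:
  m0 ⊆ -0-0,-00-
  m1 ⊆ -00-,0-01
  m2 ⊆ -0-0 [E]
  m7 ⊆ -111,01-1
  m8 ⊆ -0-0,-00-,1--0,10--
  m9 ⊆ -00-,10--
  m10 ⊆ -0-0,1--0,1-1-,10--
  m11 ⊆ 1-1-,10--
  m12 ⊆ 1--0 [E]
  m14 ⊆ 1--0,1-1-
  m15 ⊆ -111,1-1-
E = {-0-0, 1--0}

NO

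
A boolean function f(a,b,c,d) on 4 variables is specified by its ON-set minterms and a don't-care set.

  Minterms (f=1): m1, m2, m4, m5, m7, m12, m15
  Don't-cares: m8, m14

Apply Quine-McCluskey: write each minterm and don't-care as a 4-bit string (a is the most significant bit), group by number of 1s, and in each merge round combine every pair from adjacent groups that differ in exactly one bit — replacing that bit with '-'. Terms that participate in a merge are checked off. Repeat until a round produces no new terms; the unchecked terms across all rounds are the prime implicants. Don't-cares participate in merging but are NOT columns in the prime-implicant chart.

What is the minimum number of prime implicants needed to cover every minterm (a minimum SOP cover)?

[col 0] 0001*, 0010, 0100*, 0101*, 0111*, 1000*, 1100*, 1110*, 1111*
[col 1] -100, -111, 0-01, 01-1, 010-, 1-00, 11-0, 111-
Prime implicants: -100, -111, 0-01, 0010, 01-1, 010-, 1-00, 11-0, 111-
PI chart (minterm → PIs covering it):
  1 | 0-01  (sole → essential)
  2 | 0010  (sole → essential)
  4 | -100,010-
  5 | 0-01,01-1,010-
  7 | -111,01-1
  12 | -100,1-00,11-0
  15 | -111,111-
Essential prime implicants: 0-01, 0010
Petrick residual → -100, -111
Minimum SOP uses 4 PIs: bc'd' + bcd + a'c'd + a'b'cd'

4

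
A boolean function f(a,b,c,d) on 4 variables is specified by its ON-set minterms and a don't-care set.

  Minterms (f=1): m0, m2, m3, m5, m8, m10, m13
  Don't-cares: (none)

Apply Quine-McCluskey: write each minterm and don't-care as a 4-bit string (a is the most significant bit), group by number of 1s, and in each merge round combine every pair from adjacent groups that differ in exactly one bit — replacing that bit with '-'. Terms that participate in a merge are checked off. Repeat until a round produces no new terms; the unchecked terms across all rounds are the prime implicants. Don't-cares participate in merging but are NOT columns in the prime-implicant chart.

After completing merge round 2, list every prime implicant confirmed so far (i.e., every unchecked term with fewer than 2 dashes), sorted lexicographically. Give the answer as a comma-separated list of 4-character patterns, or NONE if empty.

Round 0: 0000✓ 0010✓ 0011✓ 0101✓ 1000✓ 1010✓ 1101✓
Round 1: -000✓ -010✓ -101 00-0✓ 001- 10-0✓
Round 2: -0-0
PIs = {-0-0, -101, 001-}

-101, 001-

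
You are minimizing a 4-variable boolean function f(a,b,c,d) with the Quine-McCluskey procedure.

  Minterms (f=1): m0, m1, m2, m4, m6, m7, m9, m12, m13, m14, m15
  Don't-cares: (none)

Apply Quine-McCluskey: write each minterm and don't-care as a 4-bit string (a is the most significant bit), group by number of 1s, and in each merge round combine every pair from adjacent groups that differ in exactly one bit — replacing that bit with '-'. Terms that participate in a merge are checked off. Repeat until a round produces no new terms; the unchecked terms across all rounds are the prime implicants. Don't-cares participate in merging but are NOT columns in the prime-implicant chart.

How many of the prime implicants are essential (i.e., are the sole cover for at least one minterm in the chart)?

2

Round 0: 0000✓ 0001✓ 0010✓ 0100✓ 0110✓ 0111✓ 1001✓ 1100✓ 1101✓ 1110✓ 1111✓
Round 1: -001 -100✓ -110✓ -111✓ 0-00✓ 0-10✓ 00-0✓ 000- 01-0✓ 011-✓ 1-01 11-0✓ 11-1✓ 110-✓ 111-✓
Round 2: -1-0 -11- 0--0 11--
PIs = {-001, -1-0, -11-, 0--0, 000-, 1-01, 11--}
Coverage chart:
  m0: 0--0,000-
  m1: -001,000-
  m2: 0--0 ←essential
  m4: -1-0,0--0
  m6: -1-0,-11-,0--0
  m7: -11- ←essential
  m9: -001,1-01
  m12: -1-0,11--
  m13: 1-01,11--
  m14: -1-0,-11-,11--
  m15: -11-,11--
Essential: -11-, 0--0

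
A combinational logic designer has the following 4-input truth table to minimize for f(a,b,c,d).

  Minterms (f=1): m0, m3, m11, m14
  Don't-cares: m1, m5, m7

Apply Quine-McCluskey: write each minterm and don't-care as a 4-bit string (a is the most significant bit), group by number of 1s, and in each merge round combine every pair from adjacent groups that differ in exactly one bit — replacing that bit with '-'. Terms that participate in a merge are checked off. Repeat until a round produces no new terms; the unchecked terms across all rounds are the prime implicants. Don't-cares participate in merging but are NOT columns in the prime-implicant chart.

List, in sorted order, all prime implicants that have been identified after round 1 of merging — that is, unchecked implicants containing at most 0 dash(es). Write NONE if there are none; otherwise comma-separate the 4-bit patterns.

Round 0: 0000✓ 0001✓ 0011✓ 0101✓ 0111✓ 1011✓ 1110
Round 1: -011 0-01✓ 0-11✓ 00-1✓ 000- 01-1✓
Round 2: 0--1
PIs = {-011, 0--1, 000-, 1110}

1110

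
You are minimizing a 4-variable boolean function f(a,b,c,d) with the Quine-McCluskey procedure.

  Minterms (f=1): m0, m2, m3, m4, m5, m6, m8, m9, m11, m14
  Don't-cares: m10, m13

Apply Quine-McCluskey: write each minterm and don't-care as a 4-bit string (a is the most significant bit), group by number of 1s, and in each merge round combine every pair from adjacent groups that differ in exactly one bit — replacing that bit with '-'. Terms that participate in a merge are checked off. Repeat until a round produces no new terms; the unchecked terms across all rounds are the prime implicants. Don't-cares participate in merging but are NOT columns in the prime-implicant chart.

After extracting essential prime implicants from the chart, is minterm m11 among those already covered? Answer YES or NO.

YES

[col 0] 0000*, 0010*, 0011*, 0100*, 0101*, 0110*, 1000*, 1001*, 1010*, 1011*, 1101*, 1110*
[col 1] -000*, -010*, -011*, -101, -110*, 0-00*, 0-10*, 00-0*, 001-*, 01-0*, 010-, 1-01, 1-10*, 10-0*, 10-1*, 100-*, 101-*
[col 2] --10, -0-0, -01-, 0--0, 10--
Prime implicants: --10, -0-0, -01-, -101, 0--0, 010-, 1-01, 10--
PI chart (minterm → PIs covering it):
  0 | -0-0,0--0
  2 | --10,-0-0,-01-,0--0
  3 | -01-  (sole → essential)
  4 | 0--0,010-
  5 | -101,010-
  6 | --10,0--0
  8 | -0-0,10--
  9 | 1-01,10--
  11 | -01-,10--
  14 | --10  (sole → essential)
Essential prime implicants: --10, -01-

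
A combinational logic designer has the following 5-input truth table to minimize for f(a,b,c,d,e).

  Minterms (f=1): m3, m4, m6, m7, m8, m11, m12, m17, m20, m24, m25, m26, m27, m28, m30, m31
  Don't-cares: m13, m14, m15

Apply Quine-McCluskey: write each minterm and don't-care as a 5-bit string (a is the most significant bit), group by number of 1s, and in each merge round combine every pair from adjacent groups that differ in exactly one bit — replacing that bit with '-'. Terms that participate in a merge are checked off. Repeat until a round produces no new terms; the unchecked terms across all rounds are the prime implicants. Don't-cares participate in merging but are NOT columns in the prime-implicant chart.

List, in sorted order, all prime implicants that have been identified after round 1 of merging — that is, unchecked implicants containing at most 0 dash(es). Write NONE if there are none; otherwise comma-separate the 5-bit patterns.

NONE

Round 0: 00011✓ 00100✓ 00110✓ 00111✓ 01000✓ 01011✓ 01100✓ 01101✓ 01110✓ 01111✓ 10001✓ 10100✓ 11000✓ 11001✓ 11010✓ 11011✓ 11100✓ 11110✓ 11111✓
Round 1: -0100✓ -1000✓ -1011✓ -1100✓ -1110✓ -1111✓ 0-011✓ 0-100✓ 0-110✓ 0-111✓ 00-11✓ 001-0✓ 0011-✓ 01-00✓ 01-11✓ 011-0✓ 011-1✓ 0110-✓ 0111-✓ 1-001 1-100✓ 11-00✓ 11-10✓ 11-11✓ 110-0✓ 110-1✓ 1100-✓ 1101-✓ 111-0✓ 1111-✓
Round 2: --100 -1-00 -1-11 -11-0 -111- 0--11 0-1-0 0-11- 011-- 11--0 11-1- 110--
PIs = {--100, -1-00, -1-11, -11-0, -111-, 0--11, 0-1-0, 0-11-, 011--, 1-001, 11--0, 11-1-, 110--}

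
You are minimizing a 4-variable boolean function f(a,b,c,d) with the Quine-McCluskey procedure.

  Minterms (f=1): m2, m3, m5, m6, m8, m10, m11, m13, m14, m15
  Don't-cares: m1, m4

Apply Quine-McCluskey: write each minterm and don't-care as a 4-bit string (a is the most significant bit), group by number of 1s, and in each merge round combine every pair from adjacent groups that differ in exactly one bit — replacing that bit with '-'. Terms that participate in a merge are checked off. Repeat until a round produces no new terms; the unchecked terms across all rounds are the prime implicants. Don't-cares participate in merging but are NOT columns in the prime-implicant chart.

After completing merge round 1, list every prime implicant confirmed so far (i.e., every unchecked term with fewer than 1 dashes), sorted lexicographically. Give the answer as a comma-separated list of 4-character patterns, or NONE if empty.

size-2^0 implicants → 0001(✓)  0010(✓)  0011(✓)  0100(✓)  0101(✓)  0110(✓)  1000(✓)  1010(✓)  1011(✓)  1101(✓)  1110(✓)  1111(✓)
size-2^1 implicants → -010(✓)  -011(✓)  -101  -110(✓)  0-01  0-10(✓)  00-1  001-(✓)  01-0  010-  1-10(✓)  1-11(✓)  10-0  101-(✓)  11-1  111-(✓)
size-2^2 implicants → --10  -01-  1-1-
Unchecked terms (primes): --10, -01-, -101, 0-01, 00-1, 01-0, 010-, 1-1-, 10-0, 11-1

NONE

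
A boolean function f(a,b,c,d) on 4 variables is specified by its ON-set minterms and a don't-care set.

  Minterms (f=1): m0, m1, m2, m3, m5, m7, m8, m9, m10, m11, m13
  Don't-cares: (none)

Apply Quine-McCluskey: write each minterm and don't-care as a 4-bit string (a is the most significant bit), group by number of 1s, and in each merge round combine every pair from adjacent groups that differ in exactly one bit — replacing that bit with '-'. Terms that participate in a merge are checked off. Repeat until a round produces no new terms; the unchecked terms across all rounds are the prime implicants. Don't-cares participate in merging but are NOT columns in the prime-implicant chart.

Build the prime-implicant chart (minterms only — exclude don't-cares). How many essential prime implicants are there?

3

size-2^0 implicants → 0000(✓)  0001(✓)  0010(✓)  0011(✓)  0101(✓)  0111(✓)  1000(✓)  1001(✓)  1010(✓)  1011(✓)  1101(✓)
size-2^1 implicants → -000(✓)  -001(✓)  -010(✓)  -011(✓)  -101(✓)  0-01(✓)  0-11(✓)  00-0(✓)  00-1(✓)  000-(✓)  001-(✓)  01-1(✓)  1-01(✓)  10-0(✓)  10-1(✓)  100-(✓)  101-(✓)
size-2^2 implicants → --01  -0-0(✓)  -0-1(✓)  -00-(✓)  -01-(✓)  0--1  00--(✓)  10--(✓)
size-2^3 implicants → -0--
Unchecked terms (primes): --01, -0--, 0--1
Minterm coverage:
  m0 ⊆ -0-- [E]
  m1 ⊆ --01,-0--,0--1
  m2 ⊆ -0-- [E]
  m3 ⊆ -0--,0--1
  m5 ⊆ --01,0--1
  m7 ⊆ 0--1 [E]
  m8 ⊆ -0-- [E]
  m9 ⊆ --01,-0--
  m10 ⊆ -0-- [E]
  m11 ⊆ -0-- [E]
  m13 ⊆ --01 [E]
E = {--01, -0--, 0--1}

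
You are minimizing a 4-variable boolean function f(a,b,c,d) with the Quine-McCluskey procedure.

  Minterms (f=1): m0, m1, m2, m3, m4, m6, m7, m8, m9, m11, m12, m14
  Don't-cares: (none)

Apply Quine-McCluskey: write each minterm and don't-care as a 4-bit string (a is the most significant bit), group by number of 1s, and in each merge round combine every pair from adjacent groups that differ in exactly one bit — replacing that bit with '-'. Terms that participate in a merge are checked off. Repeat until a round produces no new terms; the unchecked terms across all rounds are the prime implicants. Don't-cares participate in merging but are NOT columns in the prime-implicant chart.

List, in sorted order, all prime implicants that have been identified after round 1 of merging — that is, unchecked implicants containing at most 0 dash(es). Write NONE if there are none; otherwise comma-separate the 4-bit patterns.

Round 0: 0000✓ 0001✓ 0010✓ 0011✓ 0100✓ 0110✓ 0111✓ 1000✓ 1001✓ 1011✓ 1100✓ 1110✓
Round 1: -000✓ -001✓ -011✓ -100✓ -110✓ 0-00✓ 0-10✓ 0-11✓ 00-0✓ 00-1✓ 000-✓ 001-✓ 01-0✓ 011-✓ 1-00✓ 10-1✓ 100-✓ 11-0✓
Round 2: --00 -0-1 -00- -1-0 0--0 0-1- 00--
PIs = {--00, -0-1, -00-, -1-0, 0--0, 0-1-, 00--}

NONE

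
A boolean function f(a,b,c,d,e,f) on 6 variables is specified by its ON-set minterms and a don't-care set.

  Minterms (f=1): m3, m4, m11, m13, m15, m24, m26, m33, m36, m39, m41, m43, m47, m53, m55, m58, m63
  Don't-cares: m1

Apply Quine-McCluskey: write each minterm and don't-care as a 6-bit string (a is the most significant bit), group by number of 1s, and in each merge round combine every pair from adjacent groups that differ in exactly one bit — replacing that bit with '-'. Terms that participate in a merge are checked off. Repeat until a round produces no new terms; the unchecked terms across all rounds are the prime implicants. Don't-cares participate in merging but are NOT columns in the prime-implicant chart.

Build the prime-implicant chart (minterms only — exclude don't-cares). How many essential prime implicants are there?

[col 0] 000001*, 000011*, 000100*, 001011*, 001101*, 001111*, 011000*, 011010*, 100001*, 100100*, 100111*, 101001*, 101011*, 101111*, 110101*, 110111*, 111010*, 111111*
[col 1] -00001, -00100, -01011*, -01111*, -11010, 00-011, 0000-1, 001-11*, 0011-1, 0110-0, 1-0111*, 1-1111*, 10-001, 10-111*, 101-11*, 1010-1, 11-111*, 1101-1
[col 2] -01-11, 1--111
Prime implicants: -00001, -00100, -01-11, -11010, 00-011, 0000-1, 0011-1, 0110-0, 1--111, 10-001, 1010-1, 1101-1
PI chart (minterm → PIs covering it):
  3 | 00-011,0000-1
  4 | -00100  (sole → essential)
  11 | -01-11,00-011
  13 | 0011-1  (sole → essential)
  15 | -01-11,0011-1
  24 | 0110-0  (sole → essential)
  26 | -11010,0110-0
  33 | -00001,10-001
  36 | -00100  (sole → essential)
  39 | 1--111  (sole → essential)
  41 | 10-001,1010-1
  43 | -01-11,1010-1
  47 | -01-11,1--111
  53 | 1101-1  (sole → essential)
  55 | 1--111,1101-1
  58 | -11010  (sole → essential)
  63 | 1--111  (sole → essential)
Essential prime implicants: -00100, -11010, 0011-1, 0110-0, 1--111, 1101-1

6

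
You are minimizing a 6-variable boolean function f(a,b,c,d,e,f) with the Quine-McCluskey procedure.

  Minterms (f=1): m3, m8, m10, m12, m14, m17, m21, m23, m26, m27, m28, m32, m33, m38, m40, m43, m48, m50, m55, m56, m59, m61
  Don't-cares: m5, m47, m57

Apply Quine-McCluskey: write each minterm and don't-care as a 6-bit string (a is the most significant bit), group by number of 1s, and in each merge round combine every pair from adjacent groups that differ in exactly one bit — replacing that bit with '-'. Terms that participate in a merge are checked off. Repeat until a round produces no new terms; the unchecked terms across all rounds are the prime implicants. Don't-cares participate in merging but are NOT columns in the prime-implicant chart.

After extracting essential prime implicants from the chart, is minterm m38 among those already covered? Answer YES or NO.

Round 0: 000011 000101✓ 001000✓ 001010✓ 001100✓ 001110✓ 010001✓ 010101✓ 010111✓ 011010✓ 011011✓ 011100✓ 100000✓ 100001✓ 100110 101000✓ 101011✓ 101111✓ 110000✓ 110010✓ 110111✓ 111000✓ 111001✓ 111011✓ 111101✓
Round 1: -01000 -10111 -11011 0-0101 0-1010 0-1100 001-00✓ 001-10✓ 0010-0✓ 0011-0✓ 010-01 0101-1 01101- 1-0000✓ 1-1000✓ 1-1011 10-000✓ 10000- 101-11 11-000✓ 1100-0 111-01 1110-1 11100-
Round 2: 001--0 1--000
PIs = {-01000, -10111, -11011, 0-0101, 0-1010, 0-1100, 000011, 001--0, 010-01, 0101-1, 01101-, 1--000, 1-1011, 10000-, 100110, 101-11, 1100-0, 111-01, 1110-1, 11100-}
Coverage chart:
  m3: 000011 ←essential
  m8: -01000,001--0
  m10: 0-1010,001--0
  m12: 0-1100,001--0
  m14: 001--0 ←essential
  m17: 010-01 ←essential
  m21: 0-0101,010-01,0101-1
  m23: -10111,0101-1
  m26: 0-1010,01101-
  m27: -11011,01101-
  m28: 0-1100 ←essential
  m32: 1--000,10000-
  m33: 10000- ←essential
  m38: 100110 ←essential
  m40: -01000,1--000
  m43: 1-1011,101-11
  m48: 1--000,1100-0
  m50: 1100-0 ←essential
  m55: -10111 ←essential
  m56: 1--000,11100-
  m59: -11011,1-1011,1110-1
  m61: 111-01 ←essential
Essential: -10111, 0-1100, 000011, 001--0, 010-01, 10000-, 100110, 1100-0, 111-01

YES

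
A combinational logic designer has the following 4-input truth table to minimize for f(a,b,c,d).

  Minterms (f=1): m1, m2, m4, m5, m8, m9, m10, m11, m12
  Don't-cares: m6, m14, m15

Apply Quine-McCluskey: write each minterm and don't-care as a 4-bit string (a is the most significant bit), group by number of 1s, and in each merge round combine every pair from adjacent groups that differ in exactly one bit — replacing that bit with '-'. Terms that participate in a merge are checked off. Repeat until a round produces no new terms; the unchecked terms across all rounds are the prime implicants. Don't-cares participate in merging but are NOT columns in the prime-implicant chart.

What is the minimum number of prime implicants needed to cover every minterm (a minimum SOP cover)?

[col 0] 0001*, 0010*, 0100*, 0101*, 0110*, 1000*, 1001*, 1010*, 1011*, 1100*, 1110*, 1111*
[col 1] -001, -010*, -100*, -110*, 0-01, 0-10*, 01-0*, 010-, 1-00*, 1-10*, 1-11*, 10-0*, 10-1*, 100-*, 101-*, 11-0*, 111-*
[col 2] --10, -1-0, 1--0, 1-1-, 10--
Prime implicants: --10, -001, -1-0, 0-01, 010-, 1--0, 1-1-, 10--
PI chart (minterm → PIs covering it):
  1 | -001,0-01
  2 | --10  (sole → essential)
  4 | -1-0,010-
  5 | 0-01,010-
  8 | 1--0,10--
  9 | -001,10--
  10 | --10,1--0,1-1-,10--
  11 | 1-1-,10--
  12 | -1-0,1--0
Essential prime implicants: --10
Petrick residual → -1-0, 0-01, 10--
Minimum SOP uses 4 PIs: cd' + bd' + a'c'd + ab'

4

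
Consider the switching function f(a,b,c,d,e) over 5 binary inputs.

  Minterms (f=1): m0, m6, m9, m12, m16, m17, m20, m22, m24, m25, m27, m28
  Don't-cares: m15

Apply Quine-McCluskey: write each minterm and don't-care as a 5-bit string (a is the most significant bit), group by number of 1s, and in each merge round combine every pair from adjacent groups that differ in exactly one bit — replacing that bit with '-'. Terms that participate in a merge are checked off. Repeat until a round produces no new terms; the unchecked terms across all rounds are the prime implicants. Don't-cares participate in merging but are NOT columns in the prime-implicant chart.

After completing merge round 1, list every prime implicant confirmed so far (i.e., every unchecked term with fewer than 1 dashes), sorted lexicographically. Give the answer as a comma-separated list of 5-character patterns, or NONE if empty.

01111

[col 0] 00000*, 00110*, 01001*, 01100*, 01111, 10000*, 10001*, 10100*, 10110*, 11000*, 11001*, 11011*, 11100*
[col 1] -0000, -0110, -1001, -1100, 1-000*, 1-001*, 1-100*, 10-00*, 1000-*, 101-0, 11-00*, 110-1, 1100-*
[col 2] 1--00, 1-00-
Prime implicants: -0000, -0110, -1001, -1100, 01111, 1--00, 1-00-, 101-0, 110-1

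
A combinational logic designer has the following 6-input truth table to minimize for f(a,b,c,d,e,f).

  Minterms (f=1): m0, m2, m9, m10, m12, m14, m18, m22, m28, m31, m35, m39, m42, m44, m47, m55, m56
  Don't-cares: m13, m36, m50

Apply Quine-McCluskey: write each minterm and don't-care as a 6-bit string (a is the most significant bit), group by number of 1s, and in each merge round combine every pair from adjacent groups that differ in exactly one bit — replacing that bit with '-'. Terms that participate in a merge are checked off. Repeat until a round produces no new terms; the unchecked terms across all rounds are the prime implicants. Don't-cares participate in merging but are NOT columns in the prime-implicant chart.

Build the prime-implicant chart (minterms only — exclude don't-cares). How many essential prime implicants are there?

10

Round 0: 000000✓ 000010✓ 001001✓ 001010✓ 001100✓ 001101✓ 001110✓ 010010✓ 010110✓ 011100✓ 011111 100011✓ 100100✓ 100111✓ 101010✓ 101100✓ 101111✓ 110010✓ 110111✓ 111000
Round 1: -01010 -01100 -10010 0-0010 0-1100 00-010 0000-0 001-01 001-10 0011-0 00110- 010-10 1-0111 10-100 10-111 100-11
PIs = {-01010, -01100, -10010, 0-0010, 0-1100, 00-010, 0000-0, 001-01, 001-10, 0011-0, 00110-, 010-10, 011111, 1-0111, 10-100, 10-111, 100-11, 111000}
Coverage chart:
  m0: 0000-0 ←essential
  m2: 0-0010,00-010,0000-0
  m9: 001-01 ←essential
  m10: -01010,00-010,001-10
  m12: -01100,0-1100,0011-0,00110-
  m14: 001-10,0011-0
  m18: -10010,0-0010,010-10
  m22: 010-10 ←essential
  m28: 0-1100 ←essential
  m31: 011111 ←essential
  m35: 100-11 ←essential
  m39: 1-0111,10-111,100-11
  m42: -01010 ←essential
  m44: -01100,10-100
  m47: 10-111 ←essential
  m55: 1-0111 ←essential
  m56: 111000 ←essential
Essential: -01010, 0-1100, 0000-0, 001-01, 010-10, 011111, 1-0111, 10-111, 100-11, 111000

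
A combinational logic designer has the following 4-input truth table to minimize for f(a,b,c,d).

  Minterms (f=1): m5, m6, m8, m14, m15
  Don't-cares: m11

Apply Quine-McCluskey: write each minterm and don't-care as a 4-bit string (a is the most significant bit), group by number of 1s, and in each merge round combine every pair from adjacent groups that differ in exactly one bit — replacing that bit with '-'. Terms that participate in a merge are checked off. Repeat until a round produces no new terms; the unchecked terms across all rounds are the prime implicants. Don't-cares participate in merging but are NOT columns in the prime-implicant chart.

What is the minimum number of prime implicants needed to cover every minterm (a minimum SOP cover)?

[col 0] 0101, 0110*, 1000, 1011*, 1110*, 1111*
[col 1] -110, 1-11, 111-
Prime implicants: -110, 0101, 1-11, 1000, 111-
PI chart (minterm → PIs covering it):
  5 | 0101  (sole → essential)
  6 | -110  (sole → essential)
  8 | 1000  (sole → essential)
  14 | -110,111-
  15 | 1-11,111-
Essential prime implicants: -110, 0101, 1000
Petrick residual → 1-11
Minimum SOP uses 4 PIs: bcd' + a'bc'd + acd + ab'c'd'

4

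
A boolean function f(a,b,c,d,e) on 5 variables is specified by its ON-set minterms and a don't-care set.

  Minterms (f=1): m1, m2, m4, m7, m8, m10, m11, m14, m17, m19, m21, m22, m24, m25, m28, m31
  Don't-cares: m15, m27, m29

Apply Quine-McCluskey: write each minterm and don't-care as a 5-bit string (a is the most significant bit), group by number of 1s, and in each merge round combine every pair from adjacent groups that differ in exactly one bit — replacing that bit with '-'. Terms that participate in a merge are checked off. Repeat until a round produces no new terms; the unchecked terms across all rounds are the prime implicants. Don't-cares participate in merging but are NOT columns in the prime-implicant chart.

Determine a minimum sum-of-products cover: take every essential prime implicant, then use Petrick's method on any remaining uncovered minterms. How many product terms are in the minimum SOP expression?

11

[col 0] 00001*, 00010*, 00100, 00111*, 01000*, 01010*, 01011*, 01110*, 01111*, 10001*, 10011*, 10101*, 10110, 11000*, 11001*, 11011*, 11100*, 11101*, 11111*
[col 1] -0001, -1000, -1011*, -1111*, 0-010, 0-111, 01-10*, 01-11*, 010-0, 0101-*, 0111-*, 1-001*, 1-011*, 1-101*, 10-01*, 100-1*, 11-00*, 11-01*, 11-11*, 110-1*, 1100-*, 111-1*, 1110-*
[col 2] -1-11, 01-1-, 1--01, 1-0-1, 11--1, 11-0-
Prime implicants: -0001, -1-11, -1000, 0-010, 0-111, 00100, 01-1-, 010-0, 1--01, 1-0-1, 10110, 11--1, 11-0-
PI chart (minterm → PIs covering it):
  1 | -0001  (sole → essential)
  2 | 0-010  (sole → essential)
  4 | 00100  (sole → essential)
  7 | 0-111  (sole → essential)
  8 | -1000,010-0
  10 | 0-010,01-1-,010-0
  11 | -1-11,01-1-
  14 | 01-1-  (sole → essential)
  17 | -0001,1--01,1-0-1
  19 | 1-0-1  (sole → essential)
  21 | 1--01  (sole → essential)
  22 | 10110  (sole → essential)
  24 | -1000,11-0-
  25 | 1--01,1-0-1,11--1,11-0-
  28 | 11-0-  (sole → essential)
  31 | -1-11,11--1
Essential prime implicants: -0001, 0-010, 0-111, 00100, 01-1-, 1--01, 1-0-1, 10110, 11-0-
Petrick residual → -1-11, -1000
Minimum SOP uses 11 PIs: b'c'd'e + bde + bc'd'e' + a'c'de' + a'cde + a'b'cd'e' + a'bd + ad'e + ac'e + ab'cde' + abd'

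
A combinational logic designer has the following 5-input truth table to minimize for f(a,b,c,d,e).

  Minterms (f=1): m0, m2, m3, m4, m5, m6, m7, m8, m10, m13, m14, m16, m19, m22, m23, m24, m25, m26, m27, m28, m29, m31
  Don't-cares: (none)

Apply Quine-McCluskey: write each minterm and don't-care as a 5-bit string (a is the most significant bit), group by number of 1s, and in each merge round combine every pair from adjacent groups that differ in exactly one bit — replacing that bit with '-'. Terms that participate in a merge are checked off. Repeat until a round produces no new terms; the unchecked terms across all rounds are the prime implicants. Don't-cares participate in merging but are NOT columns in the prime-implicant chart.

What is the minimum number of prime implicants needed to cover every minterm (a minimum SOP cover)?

size-2^0 implicants → 00000(✓)  00010(✓)  00011(✓)  00100(✓)  00101(✓)  00110(✓)  00111(✓)  01000(✓)  01010(✓)  01101(✓)  01110(✓)  10000(✓)  10011(✓)  10110(✓)  10111(✓)  11000(✓)  11001(✓)  11010(✓)  11011(✓)  11100(✓)  11101(✓)  11111(✓)
size-2^1 implicants → -0000(✓)  -0011(✓)  -0110(✓)  -0111(✓)  -1000(✓)  -1010(✓)  -1101  0-000(✓)  0-010(✓)  0-101  0-110(✓)  00-00(✓)  00-10(✓)  00-11(✓)  000-0(✓)  0001-(✓)  001-0(✓)  001-1(✓)  0010-(✓)  0011-(✓)  01-10(✓)  010-0(✓)  1-000(✓)  1-011(✓)  1-111(✓)  10-11(✓)  1011-(✓)  11-00(✓)  11-01(✓)  11-11(✓)  110-0(✓)  110-1(✓)  1100-(✓)  1101-(✓)  111-1(✓)  1110-(✓)
size-2^2 implicants → --000  -0-11  -011-  -10-0  0--10  0-0-0  00--0  00-1-  001--  1--11  11--1  11-0-  110--
Unchecked terms (primes): --000, -0-11, -011-, -10-0, -1101, 0--10, 0-0-0, 0-101, 00--0, 00-1-, 001--, 1--11, 11--1, 11-0-, 110--
Minterm coverage:
  m0 ⊆ --000,0-0-0,00--0
  m2 ⊆ 0--10,0-0-0,00--0,00-1-
  m3 ⊆ -0-11,00-1-
  m4 ⊆ 00--0,001--
  m5 ⊆ 0-101,001--
  m6 ⊆ -011-,0--10,00--0,00-1-,001--
  m7 ⊆ -0-11,-011-,00-1-,001--
  m8 ⊆ --000,-10-0,0-0-0
  m10 ⊆ -10-0,0--10,0-0-0
  m13 ⊆ -1101,0-101
  m14 ⊆ 0--10 [E]
  m16 ⊆ --000 [E]
  m19 ⊆ -0-11,1--11
  m22 ⊆ -011- [E]
  m23 ⊆ -0-11,-011-,1--11
  m24 ⊆ --000,-10-0,11-0-,110--
  m25 ⊆ 11--1,11-0-,110--
  m26 ⊆ -10-0,110--
  m27 ⊆ 1--11,11--1,110--
  m28 ⊆ 11-0- [E]
  m29 ⊆ -1101,11--1,11-0-
  m31 ⊆ 1--11,11--1
E = {--000, -011-, 0--10, 11-0-}
Petrick residual → -0-11, -10-0, -1101, 001--, 1--11
Cover = c'd'e' + b'de + b'cd + bc'e' + bcd'e + a'de' + a'b'c + ade + abd'  |cover|=9

9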